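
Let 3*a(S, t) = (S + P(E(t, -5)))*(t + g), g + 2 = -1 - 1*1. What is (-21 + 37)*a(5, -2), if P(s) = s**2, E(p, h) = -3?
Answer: -448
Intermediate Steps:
g = -4 (g = -2 + (-1 - 1*1) = -2 + (-1 - 1) = -2 - 2 = -4)
a(S, t) = (-4 + t)*(9 + S)/3 (a(S, t) = ((S + (-3)**2)*(t - 4))/3 = ((S + 9)*(-4 + t))/3 = ((9 + S)*(-4 + t))/3 = ((-4 + t)*(9 + S))/3 = (-4 + t)*(9 + S)/3)
(-21 + 37)*a(5, -2) = (-21 + 37)*(-12 + 3*(-2) - 4/3*5 + (1/3)*5*(-2)) = 16*(-12 - 6 - 20/3 - 10/3) = 16*(-28) = -448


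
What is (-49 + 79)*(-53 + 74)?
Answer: 630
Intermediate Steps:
(-49 + 79)*(-53 + 74) = 30*21 = 630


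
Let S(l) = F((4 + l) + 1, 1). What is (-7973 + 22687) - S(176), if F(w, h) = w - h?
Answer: 14534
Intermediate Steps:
S(l) = 4 + l (S(l) = ((4 + l) + 1) - 1*1 = (5 + l) - 1 = 4 + l)
(-7973 + 22687) - S(176) = (-7973 + 22687) - (4 + 176) = 14714 - 1*180 = 14714 - 180 = 14534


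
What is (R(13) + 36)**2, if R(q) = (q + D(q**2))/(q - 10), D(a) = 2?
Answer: 1681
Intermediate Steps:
R(q) = (2 + q)/(-10 + q) (R(q) = (q + 2)/(q - 10) = (2 + q)/(-10 + q))
(R(13) + 36)**2 = ((2 + 13)/(-10 + 13) + 36)**2 = (15/3 + 36)**2 = ((1/3)*15 + 36)**2 = (5 + 36)**2 = 41**2 = 1681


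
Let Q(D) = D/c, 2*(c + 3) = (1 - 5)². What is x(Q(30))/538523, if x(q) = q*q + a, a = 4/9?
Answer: 328/4846707 ≈ 6.7675e-5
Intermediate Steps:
a = 4/9 (a = 4*(⅑) = 4/9 ≈ 0.44444)
c = 5 (c = -3 + (1 - 5)²/2 = -3 + (½)*(-4)² = -3 + (½)*16 = -3 + 8 = 5)
Q(D) = D/5
x(q) = 4/9 + q² (x(q) = q*q + 4/9 = q² + 4/9 = 4/9 + q²)
x(Q(30))/538523 = (4/9 + ((⅕)*30)²)/538523 = (4/9 + 6²)*(1/538523) = (4/9 + 36)*(1/538523) = (328/9)*(1/538523) = 328/4846707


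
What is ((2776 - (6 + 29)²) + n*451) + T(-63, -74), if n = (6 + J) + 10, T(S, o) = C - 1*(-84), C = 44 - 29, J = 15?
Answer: 15631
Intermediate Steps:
C = 15
T(S, o) = 99 (T(S, o) = 15 - 1*(-84) = 15 + 84 = 99)
n = 31 (n = (6 + 15) + 10 = 21 + 10 = 31)
((2776 - (6 + 29)²) + n*451) + T(-63, -74) = ((2776 - (6 + 29)²) + 31*451) + 99 = ((2776 - 1*35²) + 13981) + 99 = ((2776 - 1*1225) + 13981) + 99 = ((2776 - 1225) + 13981) + 99 = (1551 + 13981) + 99 = 15532 + 99 = 15631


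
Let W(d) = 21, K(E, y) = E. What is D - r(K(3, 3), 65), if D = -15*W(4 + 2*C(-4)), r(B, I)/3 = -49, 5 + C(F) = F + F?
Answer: -168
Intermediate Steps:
C(F) = -5 + 2*F (C(F) = -5 + (F + F) = -5 + 2*F)
r(B, I) = -147 (r(B, I) = 3*(-49) = -147)
D = -315 (D = -15*21 = -315)
D - r(K(3, 3), 65) = -315 - 1*(-147) = -315 + 147 = -168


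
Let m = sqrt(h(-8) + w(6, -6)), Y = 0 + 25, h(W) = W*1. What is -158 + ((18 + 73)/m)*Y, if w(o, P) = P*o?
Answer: -158 - 2275*I*sqrt(11)/22 ≈ -158.0 - 342.97*I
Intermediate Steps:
h(W) = W
Y = 25
m = 2*I*sqrt(11) (m = sqrt(-8 - 6*6) = sqrt(-8 - 36) = sqrt(-44) = 2*I*sqrt(11) ≈ 6.6332*I)
-158 + ((18 + 73)/m)*Y = -158 + ((18 + 73)/((2*I*sqrt(11))))*25 = -158 + (91*(-I*sqrt(11)/22))*25 = -158 - 91*I*sqrt(11)/22*25 = -158 - 2275*I*sqrt(11)/22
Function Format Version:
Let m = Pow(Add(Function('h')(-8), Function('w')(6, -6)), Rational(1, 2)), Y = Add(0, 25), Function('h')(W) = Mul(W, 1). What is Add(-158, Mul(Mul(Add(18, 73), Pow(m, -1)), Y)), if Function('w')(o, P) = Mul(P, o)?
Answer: Add(-158, Mul(Rational(-2275, 22), I, Pow(11, Rational(1, 2)))) ≈ Add(-158.00, Mul(-342.97, I))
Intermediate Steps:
Function('h')(W) = W
Y = 25
m = Mul(2, I, Pow(11, Rational(1, 2))) (m = Pow(Add(-8, Mul(-6, 6)), Rational(1, 2)) = Pow(Add(-8, -36), Rational(1, 2)) = Pow(-44, Rational(1, 2)) = Mul(2, I, Pow(11, Rational(1, 2))) ≈ Mul(6.6332, I))
Add(-158, Mul(Mul(Add(18, 73), Pow(m, -1)), Y)) = Add(-158, Mul(Mul(Add(18, 73), Pow(Mul(2, I, Pow(11, Rational(1, 2))), -1)), 25)) = Add(-158, Mul(Mul(91, Mul(Rational(-1, 22), I, Pow(11, Rational(1, 2)))), 25)) = Add(-158, Mul(Mul(Rational(-91, 22), I, Pow(11, Rational(1, 2))), 25)) = Add(-158, Mul(Rational(-2275, 22), I, Pow(11, Rational(1, 2))))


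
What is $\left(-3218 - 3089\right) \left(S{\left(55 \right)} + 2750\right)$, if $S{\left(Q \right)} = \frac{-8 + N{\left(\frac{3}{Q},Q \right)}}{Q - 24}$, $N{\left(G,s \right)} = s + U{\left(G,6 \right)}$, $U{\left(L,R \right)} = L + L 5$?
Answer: $- \frac{29588363371}{1705} \approx -1.7354 \cdot 10^{7}$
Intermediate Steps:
$U{\left(L,R \right)} = 6 L$ ($U{\left(L,R \right)} = L + 5 L = 6 L$)
$N{\left(G,s \right)} = s + 6 G$
$S{\left(Q \right)} = \frac{-8 + Q + \frac{18}{Q}}{-24 + Q}$ ($S{\left(Q \right)} = \frac{-8 + \left(Q + 6 \frac{3}{Q}\right)}{Q - 24} = \frac{-8 + \left(Q + \frac{18}{Q}\right)}{-24 + Q} = \frac{-8 + Q + \frac{18}{Q}}{-24 + Q}$)
$\left(-3218 - 3089\right) \left(S{\left(55 \right)} + 2750\right) = \left(-3218 - 3089\right) \left(\frac{18 + 55 \left(-8 + 55\right)}{55 \left(-24 + 55\right)} + 2750\right) = - 6307 \left(\frac{18 + 55 \cdot 47}{55 \cdot 31} + 2750\right) = - 6307 \left(\frac{1}{55} \cdot \frac{1}{31} \left(18 + 2585\right) + 2750\right) = - 6307 \left(\frac{1}{55} \cdot \frac{1}{31} \cdot 2603 + 2750\right) = - 6307 \left(\frac{2603}{1705} + 2750\right) = \left(-6307\right) \frac{4691353}{1705} = - \frac{29588363371}{1705}$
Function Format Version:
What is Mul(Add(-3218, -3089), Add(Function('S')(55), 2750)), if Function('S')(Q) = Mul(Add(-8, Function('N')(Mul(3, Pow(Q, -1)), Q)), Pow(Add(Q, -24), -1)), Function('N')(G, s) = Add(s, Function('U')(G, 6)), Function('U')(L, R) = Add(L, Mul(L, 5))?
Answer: Rational(-29588363371, 1705) ≈ -1.7354e+7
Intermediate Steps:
Function('U')(L, R) = Mul(6, L) (Function('U')(L, R) = Add(L, Mul(5, L)) = Mul(6, L))
Function('N')(G, s) = Add(s, Mul(6, G))
Function('S')(Q) = Mul(Pow(Add(-24, Q), -1), Add(-8, Q, Mul(18, Pow(Q, -1)))) (Function('S')(Q) = Mul(Add(-8, Add(Q, Mul(6, Mul(3, Pow(Q, -1))))), Pow(Add(Q, -24), -1)) = Mul(Add(-8, Add(Q, Mul(18, Pow(Q, -1)))), Pow(Add(-24, Q), -1)) = Mul(Add(-8, Q, Mul(18, Pow(Q, -1))), Pow(Add(-24, Q), -1)) = Mul(Pow(Add(-24, Q), -1), Add(-8, Q, Mul(18, Pow(Q, -1)))))
Mul(Add(-3218, -3089), Add(Function('S')(55), 2750)) = Mul(Add(-3218, -3089), Add(Mul(Pow(55, -1), Pow(Add(-24, 55), -1), Add(18, Mul(55, Add(-8, 55)))), 2750)) = Mul(-6307, Add(Mul(Rational(1, 55), Pow(31, -1), Add(18, Mul(55, 47))), 2750)) = Mul(-6307, Add(Mul(Rational(1, 55), Rational(1, 31), Add(18, 2585)), 2750)) = Mul(-6307, Add(Mul(Rational(1, 55), Rational(1, 31), 2603), 2750)) = Mul(-6307, Add(Rational(2603, 1705), 2750)) = Mul(-6307, Rational(4691353, 1705)) = Rational(-29588363371, 1705)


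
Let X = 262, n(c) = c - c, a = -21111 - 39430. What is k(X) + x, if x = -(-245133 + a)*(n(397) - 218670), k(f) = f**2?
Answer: -66841664936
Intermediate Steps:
a = -60541
n(c) = 0
x = -66841733580 (x = -(-245133 - 60541)*(0 - 218670) = -(-305674)*(-218670) = -1*66841733580 = -66841733580)
k(X) + x = 262**2 - 66841733580 = 68644 - 66841733580 = -66841664936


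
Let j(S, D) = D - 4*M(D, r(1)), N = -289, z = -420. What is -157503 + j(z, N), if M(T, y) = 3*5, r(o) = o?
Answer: -157852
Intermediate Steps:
M(T, y) = 15
j(S, D) = -60 + D (j(S, D) = D - 4*15 = D - 60 = -60 + D)
-157503 + j(z, N) = -157503 + (-60 - 289) = -157503 - 349 = -157852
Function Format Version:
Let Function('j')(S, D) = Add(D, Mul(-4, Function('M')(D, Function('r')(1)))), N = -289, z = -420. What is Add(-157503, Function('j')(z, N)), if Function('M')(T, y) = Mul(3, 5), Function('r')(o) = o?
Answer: -157852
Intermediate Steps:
Function('M')(T, y) = 15
Function('j')(S, D) = Add(-60, D) (Function('j')(S, D) = Add(D, Mul(-4, 15)) = Add(D, -60) = Add(-60, D))
Add(-157503, Function('j')(z, N)) = Add(-157503, Add(-60, -289)) = Add(-157503, -349) = -157852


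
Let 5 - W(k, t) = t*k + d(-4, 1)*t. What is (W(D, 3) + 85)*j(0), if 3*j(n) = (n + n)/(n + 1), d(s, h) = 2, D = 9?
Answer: 0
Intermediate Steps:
j(n) = 2*n/(3*(1 + n)) (j(n) = ((n + n)/(n + 1))/3 = ((2*n)/(1 + n))/3 = (2*n/(1 + n))/3 = 2*n/(3*(1 + n)))
W(k, t) = 5 - 2*t - k*t (W(k, t) = 5 - (t*k + 2*t) = 5 - (k*t + 2*t) = 5 - (2*t + k*t) = 5 + (-2*t - k*t) = 5 - 2*t - k*t)
(W(D, 3) + 85)*j(0) = ((5 - 2*3 - 1*9*3) + 85)*((2/3)*0/(1 + 0)) = ((5 - 6 - 27) + 85)*((2/3)*0/1) = (-28 + 85)*((2/3)*0*1) = 57*0 = 0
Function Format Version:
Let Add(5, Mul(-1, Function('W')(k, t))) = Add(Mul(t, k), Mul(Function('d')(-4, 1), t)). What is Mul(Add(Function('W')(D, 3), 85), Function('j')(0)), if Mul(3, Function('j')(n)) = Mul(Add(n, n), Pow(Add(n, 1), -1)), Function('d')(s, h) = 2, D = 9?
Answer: 0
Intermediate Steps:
Function('j')(n) = Mul(Rational(2, 3), n, Pow(Add(1, n), -1)) (Function('j')(n) = Mul(Rational(1, 3), Mul(Add(n, n), Pow(Add(n, 1), -1))) = Mul(Rational(1, 3), Mul(Mul(2, n), Pow(Add(1, n), -1))) = Mul(Rational(1, 3), Mul(2, n, Pow(Add(1, n), -1))) = Mul(Rational(2, 3), n, Pow(Add(1, n), -1)))
Function('W')(k, t) = Add(5, Mul(-2, t), Mul(-1, k, t)) (Function('W')(k, t) = Add(5, Mul(-1, Add(Mul(t, k), Mul(2, t)))) = Add(5, Mul(-1, Add(Mul(k, t), Mul(2, t)))) = Add(5, Mul(-1, Add(Mul(2, t), Mul(k, t)))) = Add(5, Add(Mul(-2, t), Mul(-1, k, t))) = Add(5, Mul(-2, t), Mul(-1, k, t)))
Mul(Add(Function('W')(D, 3), 85), Function('j')(0)) = Mul(Add(Add(5, Mul(-2, 3), Mul(-1, 9, 3)), 85), Mul(Rational(2, 3), 0, Pow(Add(1, 0), -1))) = Mul(Add(Add(5, -6, -27), 85), Mul(Rational(2, 3), 0, Pow(1, -1))) = Mul(Add(-28, 85), Mul(Rational(2, 3), 0, 1)) = Mul(57, 0) = 0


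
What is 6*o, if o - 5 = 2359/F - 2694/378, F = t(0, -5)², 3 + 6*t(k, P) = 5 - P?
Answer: 218108/21 ≈ 10386.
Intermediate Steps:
t(k, P) = ⅓ - P/6 (t(k, P) = -½ + (5 - P)/6 = -½ + (⅚ - P/6) = ⅓ - P/6)
F = 49/36 (F = (⅓ - ⅙*(-5))² = (⅓ + ⅚)² = (7/6)² = 49/36 ≈ 1.3611)
o = 109054/63 (o = 5 + (2359/(49/36) - 2694/378) = 5 + (2359*(36/49) - 2694*1/378) = 5 + (12132/7 - 449/63) = 5 + 108739/63 = 109054/63 ≈ 1731.0)
6*o = 6*(109054/63) = 218108/21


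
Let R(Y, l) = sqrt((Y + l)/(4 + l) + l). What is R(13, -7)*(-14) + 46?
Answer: 46 - 42*I ≈ 46.0 - 42.0*I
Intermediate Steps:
R(Y, l) = sqrt(l + (Y + l)/(4 + l)) (R(Y, l) = sqrt((Y + l)/(4 + l) + l) = sqrt(l + (Y + l)/(4 + l)))
R(13, -7)*(-14) + 46 = sqrt((13 - 7 - 7*(4 - 7))/(4 - 7))*(-14) + 46 = sqrt((13 - 7 - 7*(-3))/(-3))*(-14) + 46 = sqrt(-(13 - 7 + 21)/3)*(-14) + 46 = sqrt(-1/3*27)*(-14) + 46 = sqrt(-9)*(-14) + 46 = (3*I)*(-14) + 46 = -42*I + 46 = 46 - 42*I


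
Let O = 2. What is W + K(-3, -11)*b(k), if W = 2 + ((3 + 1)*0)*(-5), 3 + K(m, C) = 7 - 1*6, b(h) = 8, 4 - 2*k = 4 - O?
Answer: -14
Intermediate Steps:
k = 1 (k = 2 - (4 - 1*2)/2 = 2 - (4 - 2)/2 = 2 - 1/2*2 = 2 - 1 = 1)
K(m, C) = -2 (K(m, C) = -3 + (7 - 1*6) = -3 + (7 - 6) = -3 + 1 = -2)
W = 2 (W = 2 + (4*0)*(-5) = 2 + 0*(-5) = 2 + 0 = 2)
W + K(-3, -11)*b(k) = 2 - 2*8 = 2 - 16 = -14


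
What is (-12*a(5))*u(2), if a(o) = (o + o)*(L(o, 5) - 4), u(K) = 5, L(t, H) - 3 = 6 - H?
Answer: 0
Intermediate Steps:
L(t, H) = 9 - H (L(t, H) = 3 + (6 - H) = 9 - H)
a(o) = 0 (a(o) = (o + o)*((9 - 1*5) - 4) = (2*o)*((9 - 5) - 4) = (2*o)*(4 - 4) = (2*o)*0 = 0)
(-12*a(5))*u(2) = -12*0*5 = 0*5 = 0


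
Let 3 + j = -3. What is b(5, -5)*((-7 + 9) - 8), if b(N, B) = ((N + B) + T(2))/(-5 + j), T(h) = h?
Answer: 12/11 ≈ 1.0909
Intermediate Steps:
j = -6 (j = -3 - 3 = -6)
b(N, B) = -2/11 - B/11 - N/11 (b(N, B) = ((N + B) + 2)/(-5 - 6) = ((B + N) + 2)/(-11) = (2 + B + N)*(-1/11) = -2/11 - B/11 - N/11)
b(5, -5)*((-7 + 9) - 8) = (-2/11 - 1/11*(-5) - 1/11*5)*((-7 + 9) - 8) = (-2/11 + 5/11 - 5/11)*(2 - 8) = -2/11*(-6) = 12/11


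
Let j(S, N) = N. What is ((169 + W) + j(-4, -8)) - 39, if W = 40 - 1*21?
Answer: 141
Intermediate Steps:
W = 19 (W = 40 - 21 = 19)
((169 + W) + j(-4, -8)) - 39 = ((169 + 19) - 8) - 39 = (188 - 8) - 39 = 180 - 39 = 141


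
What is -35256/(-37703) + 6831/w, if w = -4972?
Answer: -7477851/17041756 ≈ -0.43880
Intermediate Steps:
-35256/(-37703) + 6831/w = -35256/(-37703) + 6831/(-4972) = -35256*(-1/37703) + 6831*(-1/4972) = 35256/37703 - 621/452 = -7477851/17041756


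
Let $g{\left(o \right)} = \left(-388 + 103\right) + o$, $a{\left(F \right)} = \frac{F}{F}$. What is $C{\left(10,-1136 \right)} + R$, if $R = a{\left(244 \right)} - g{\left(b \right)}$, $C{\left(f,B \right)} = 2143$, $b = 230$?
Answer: $2199$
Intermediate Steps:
$a{\left(F \right)} = 1$
$g{\left(o \right)} = -285 + o$
$R = 56$ ($R = 1 - \left(-285 + 230\right) = 1 - -55 = 1 + 55 = 56$)
$C{\left(10,-1136 \right)} + R = 2143 + 56 = 2199$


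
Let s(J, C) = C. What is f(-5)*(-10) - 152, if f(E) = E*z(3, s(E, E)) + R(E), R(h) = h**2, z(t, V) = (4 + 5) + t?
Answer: 198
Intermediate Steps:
z(t, V) = 9 + t
f(E) = E**2 + 12*E (f(E) = E*(9 + 3) + E**2 = E*12 + E**2 = 12*E + E**2 = E**2 + 12*E)
f(-5)*(-10) - 152 = -5*(12 - 5)*(-10) - 152 = -5*7*(-10) - 152 = -35*(-10) - 152 = 350 - 152 = 198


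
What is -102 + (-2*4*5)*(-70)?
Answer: 2698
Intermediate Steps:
-102 + (-2*4*5)*(-70) = -102 - 8*5*(-70) = -102 - 40*(-70) = -102 + 2800 = 2698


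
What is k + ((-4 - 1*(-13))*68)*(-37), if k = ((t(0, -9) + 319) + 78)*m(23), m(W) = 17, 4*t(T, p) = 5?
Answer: -63495/4 ≈ -15874.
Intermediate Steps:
t(T, p) = 5/4 (t(T, p) = (1/4)*5 = 5/4)
k = 27081/4 (k = ((5/4 + 319) + 78)*17 = (1281/4 + 78)*17 = (1593/4)*17 = 27081/4 ≈ 6770.3)
k + ((-4 - 1*(-13))*68)*(-37) = 27081/4 + ((-4 - 1*(-13))*68)*(-37) = 27081/4 + ((-4 + 13)*68)*(-37) = 27081/4 + (9*68)*(-37) = 27081/4 + 612*(-37) = 27081/4 - 22644 = -63495/4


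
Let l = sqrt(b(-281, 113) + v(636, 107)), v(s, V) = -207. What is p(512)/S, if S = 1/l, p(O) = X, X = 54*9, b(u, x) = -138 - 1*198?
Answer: 486*I*sqrt(543) ≈ 11325.0*I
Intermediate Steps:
b(u, x) = -336 (b(u, x) = -138 - 198 = -336)
X = 486
p(O) = 486
l = I*sqrt(543) (l = sqrt(-336 - 207) = sqrt(-543) = I*sqrt(543) ≈ 23.302*I)
S = -I*sqrt(543)/543 (S = 1/(I*sqrt(543)) = -I*sqrt(543)/543 ≈ -0.042914*I)
p(512)/S = 486/((-I*sqrt(543)/543)) = 486*(I*sqrt(543)) = 486*I*sqrt(543)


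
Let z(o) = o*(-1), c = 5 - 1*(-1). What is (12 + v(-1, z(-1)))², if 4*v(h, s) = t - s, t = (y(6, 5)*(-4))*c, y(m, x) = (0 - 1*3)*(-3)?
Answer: 28561/16 ≈ 1785.1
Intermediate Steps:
y(m, x) = 9 (y(m, x) = (0 - 3)*(-3) = -3*(-3) = 9)
c = 6 (c = 5 + 1 = 6)
t = -216 (t = (9*(-4))*6 = -36*6 = -216)
z(o) = -o
v(h, s) = -54 - s/4 (v(h, s) = (-216 - s)/4 = -54 - s/4)
(12 + v(-1, z(-1)))² = (12 + (-54 - (-1)*(-1)/4))² = (12 + (-54 - ¼*1))² = (12 + (-54 - ¼))² = (12 - 217/4)² = (-169/4)² = 28561/16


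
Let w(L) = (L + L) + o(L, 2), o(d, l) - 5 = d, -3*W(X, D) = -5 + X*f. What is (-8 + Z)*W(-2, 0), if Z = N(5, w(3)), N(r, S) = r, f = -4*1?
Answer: 3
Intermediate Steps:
f = -4
W(X, D) = 5/3 + 4*X/3 (W(X, D) = -(-5 + X*(-4))/3 = -(-5 - 4*X)/3 = 5/3 + 4*X/3)
o(d, l) = 5 + d
w(L) = 5 + 3*L (w(L) = (L + L) + (5 + L) = 2*L + (5 + L) = 5 + 3*L)
Z = 5
(-8 + Z)*W(-2, 0) = (-8 + 5)*(5/3 + (4/3)*(-2)) = -3*(5/3 - 8/3) = -3*(-1) = 3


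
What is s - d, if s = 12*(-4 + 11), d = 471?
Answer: -387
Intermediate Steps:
s = 84 (s = 12*7 = 84)
s - d = 84 - 1*471 = 84 - 471 = -387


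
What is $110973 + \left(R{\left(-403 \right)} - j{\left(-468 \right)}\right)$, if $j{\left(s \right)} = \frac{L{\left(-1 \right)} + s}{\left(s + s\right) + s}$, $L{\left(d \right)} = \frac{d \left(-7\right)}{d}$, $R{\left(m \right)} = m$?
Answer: $\frac{155239805}{1404} \approx 1.1057 \cdot 10^{5}$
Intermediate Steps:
$L{\left(d \right)} = -7$ ($L{\left(d \right)} = \frac{\left(-7\right) d}{d} = -7$)
$j{\left(s \right)} = \frac{-7 + s}{3 s}$ ($j{\left(s \right)} = \frac{-7 + s}{\left(s + s\right) + s} = \frac{-7 + s}{2 s + s} = \frac{-7 + s}{3 s}$)
$110973 + \left(R{\left(-403 \right)} - j{\left(-468 \right)}\right) = 110973 - \left(403 + \frac{-7 - 468}{3 \left(-468\right)}\right) = 110973 - \left(403 + \frac{1}{3} \left(- \frac{1}{468}\right) \left(-475\right)\right) = 110973 - \frac{566287}{1404} = \frac{155239805}{1404}$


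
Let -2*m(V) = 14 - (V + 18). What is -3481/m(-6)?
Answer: 3481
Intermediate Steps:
m(V) = 2 + V/2 (m(V) = -(14 - (V + 18))/2 = -(14 - (18 + V))/2 = -(14 + (-18 - V))/2 = -(-4 - V)/2 = 2 + V/2)
-3481/m(-6) = -3481/(2 + (1/2)*(-6)) = -3481/(2 - 3) = -3481/(-1) = -3481*(-1) = 3481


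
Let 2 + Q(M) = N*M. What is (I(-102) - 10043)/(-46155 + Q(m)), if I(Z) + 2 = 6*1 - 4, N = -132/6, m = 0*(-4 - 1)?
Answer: 10043/46157 ≈ 0.21758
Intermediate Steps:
m = 0 (m = 0*(-5) = 0)
N = -22 (N = -132*⅙ = -22)
I(Z) = 0 (I(Z) = -2 + (6*1 - 4) = -2 + (6 - 4) = -2 + 2 = 0)
Q(M) = -2 - 22*M
(I(-102) - 10043)/(-46155 + Q(m)) = (0 - 10043)/(-46155 + (-2 - 22*0)) = -10043/(-46155 + (-2 + 0)) = -10043/(-46155 - 2) = -10043/(-46157) = -10043*(-1/46157) = 10043/46157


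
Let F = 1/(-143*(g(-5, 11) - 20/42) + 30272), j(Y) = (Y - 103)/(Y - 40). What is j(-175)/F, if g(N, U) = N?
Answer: 181299646/4515 ≈ 40155.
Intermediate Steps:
j(Y) = (-103 + Y)/(-40 + Y)
F = 21/652157 (F = 1/(-143*(-5 - 20/42) + 30272) = 1/(-143*(-5 - 20*1/42) + 30272) = 1/(-143*(-5 - 10/21) + 30272) = 1/(-143*(-115/21) + 30272) = 1/(16445/21 + 30272) = 1/(652157/21) = 21/652157 ≈ 3.2201e-5)
j(-175)/F = ((-103 - 175)/(-40 - 175))/(21/652157) = (-278/(-215))*(652157/21) = -1/215*(-278)*(652157/21) = (278/215)*(652157/21) = 181299646/4515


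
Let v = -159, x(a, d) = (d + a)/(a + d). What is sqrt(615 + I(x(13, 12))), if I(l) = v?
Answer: 2*sqrt(114) ≈ 21.354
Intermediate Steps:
x(a, d) = 1 (x(a, d) = (a + d)/(a + d) = 1)
I(l) = -159
sqrt(615 + I(x(13, 12))) = sqrt(615 - 159) = sqrt(456) = 2*sqrt(114)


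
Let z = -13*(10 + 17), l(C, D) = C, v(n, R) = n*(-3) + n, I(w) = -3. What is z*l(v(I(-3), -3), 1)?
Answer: -2106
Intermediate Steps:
v(n, R) = -2*n (v(n, R) = -3*n + n = -2*n)
z = -351 (z = -13*27 = -351)
z*l(v(I(-3), -3), 1) = -(-702)*(-3) = -351*6 = -2106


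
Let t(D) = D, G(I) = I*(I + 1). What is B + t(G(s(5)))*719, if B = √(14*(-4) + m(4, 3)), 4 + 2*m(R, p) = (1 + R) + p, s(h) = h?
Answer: 21570 + 3*I*√6 ≈ 21570.0 + 7.3485*I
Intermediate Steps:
m(R, p) = -3/2 + R/2 + p/2 (m(R, p) = -2 + ((1 + R) + p)/2 = -2 + (1 + R + p)/2 = -2 + (½ + R/2 + p/2) = -3/2 + R/2 + p/2)
G(I) = I*(1 + I)
B = 3*I*√6 (B = √(14*(-4) + (-3/2 + (½)*4 + (½)*3)) = √(-56 + (-3/2 + 2 + 3/2)) = √(-56 + 2) = √(-54) = 3*I*√6 ≈ 7.3485*I)
B + t(G(s(5)))*719 = 3*I*√6 + (5*(1 + 5))*719 = 3*I*√6 + (5*6)*719 = 3*I*√6 + 30*719 = 3*I*√6 + 21570 = 21570 + 3*I*√6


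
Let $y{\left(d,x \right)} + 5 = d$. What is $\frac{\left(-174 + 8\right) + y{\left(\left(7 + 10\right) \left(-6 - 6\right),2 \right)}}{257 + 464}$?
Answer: $- \frac{375}{721} \approx -0.52011$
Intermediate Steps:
$y{\left(d,x \right)} = -5 + d$
$\frac{\left(-174 + 8\right) + y{\left(\left(7 + 10\right) \left(-6 - 6\right),2 \right)}}{257 + 464} = \frac{\left(-174 + 8\right) + \left(-5 + \left(7 + 10\right) \left(-6 - 6\right)\right)}{257 + 464} = \frac{-166 + \left(-5 + 17 \left(-12\right)\right)}{721} = \left(-166 - 209\right) \frac{1}{721} = \left(-375\right) \frac{1}{721} = - \frac{375}{721}$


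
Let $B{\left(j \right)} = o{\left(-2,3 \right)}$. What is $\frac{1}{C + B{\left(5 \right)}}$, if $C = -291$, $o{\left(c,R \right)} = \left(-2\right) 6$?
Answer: $- \frac{1}{303} \approx -0.0033003$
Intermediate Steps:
$o{\left(c,R \right)} = -12$
$B{\left(j \right)} = -12$
$\frac{1}{C + B{\left(5 \right)}} = \frac{1}{-291 - 12} = \frac{1}{-303} = - \frac{1}{303}$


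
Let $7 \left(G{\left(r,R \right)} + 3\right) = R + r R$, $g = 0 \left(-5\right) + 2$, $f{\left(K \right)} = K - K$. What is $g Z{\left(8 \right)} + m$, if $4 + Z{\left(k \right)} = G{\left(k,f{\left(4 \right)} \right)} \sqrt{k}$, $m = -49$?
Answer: $-57 - 12 \sqrt{2} \approx -73.971$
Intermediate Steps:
$f{\left(K \right)} = 0$
$g = 2$ ($g = 0 + 2 = 2$)
$G{\left(r,R \right)} = -3 + \frac{R}{7} + \frac{R r}{7}$ ($G{\left(r,R \right)} = -3 + \frac{R + r R}{7} = -3 + \frac{R + R r}{7} = -3 + \left(\frac{R}{7} + \frac{R r}{7}\right) = -3 + \frac{R}{7} + \frac{R r}{7}$)
$Z{\left(k \right)} = -4 - 3 \sqrt{k}$ ($Z{\left(k \right)} = -4 + \left(-3 + \frac{1}{7} \cdot 0 + \frac{1}{7} \cdot 0 k\right) \sqrt{k} = -4 + \left(-3 + 0 + 0\right) \sqrt{k} = -4 - 3 \sqrt{k}$)
$g Z{\left(8 \right)} + m = 2 \left(-4 - 3 \sqrt{8}\right) - 49 = 2 \left(-4 - 3 \cdot 2 \sqrt{2}\right) - 49 = 2 \left(-4 - 6 \sqrt{2}\right) - 49 = \left(-8 - 12 \sqrt{2}\right) - 49 = -57 - 12 \sqrt{2}$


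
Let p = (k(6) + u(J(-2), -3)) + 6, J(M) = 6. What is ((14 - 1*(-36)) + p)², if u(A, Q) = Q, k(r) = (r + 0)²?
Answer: 7921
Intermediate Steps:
k(r) = r²
p = 39 (p = (6² - 3) + 6 = (36 - 3) + 6 = 33 + 6 = 39)
((14 - 1*(-36)) + p)² = ((14 - 1*(-36)) + 39)² = ((14 + 36) + 39)² = (50 + 39)² = 89² = 7921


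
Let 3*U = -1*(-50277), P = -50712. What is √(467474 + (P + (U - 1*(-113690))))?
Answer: √547211 ≈ 739.74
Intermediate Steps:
U = 16759 (U = (-1*(-50277))/3 = (⅓)*50277 = 16759)
√(467474 + (P + (U - 1*(-113690)))) = √(467474 + (-50712 + (16759 - 1*(-113690)))) = √(467474 + (-50712 + (16759 + 113690))) = √(467474 + (-50712 + 130449)) = √(467474 + 79737) = √547211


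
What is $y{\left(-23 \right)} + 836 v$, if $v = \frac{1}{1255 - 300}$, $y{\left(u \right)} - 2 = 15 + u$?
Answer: $- \frac{4894}{955} \approx -5.1246$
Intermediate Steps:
$y{\left(u \right)} = 17 + u$ ($y{\left(u \right)} = 2 + \left(15 + u\right) = 17 + u$)
$v = \frac{1}{955} \approx 0.0010471$
$y{\left(-23 \right)} + 836 v = \left(17 - 23\right) + 836 \cdot \frac{1}{955} = -6 + \frac{836}{955} = - \frac{4894}{955}$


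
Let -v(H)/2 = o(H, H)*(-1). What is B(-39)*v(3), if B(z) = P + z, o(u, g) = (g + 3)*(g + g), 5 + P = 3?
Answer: -2952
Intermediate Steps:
P = -2 (P = -5 + 3 = -2)
o(u, g) = 2*g*(3 + g) (o(u, g) = (3 + g)*(2*g) = 2*g*(3 + g))
B(z) = -2 + z
v(H) = 4*H*(3 + H) (v(H) = -2*2*H*(3 + H)*(-1) = -(-4)*H*(3 + H) = 4*H*(3 + H))
B(-39)*v(3) = (-2 - 39)*(4*3*(3 + 3)) = -164*3*6 = -41*72 = -2952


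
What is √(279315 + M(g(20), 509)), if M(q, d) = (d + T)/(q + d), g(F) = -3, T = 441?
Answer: √17878794010/253 ≈ 528.50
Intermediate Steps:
M(q, d) = (441 + d)/(d + q) (M(q, d) = (d + 441)/(q + d) = (441 + d)/(d + q))
√(279315 + M(g(20), 509)) = √(279315 + (441 + 509)/(509 - 3)) = √(279315 + 950/506) = √(279315 + (1/506)*950) = √(279315 + 475/253) = √(70667170/253) = √17878794010/253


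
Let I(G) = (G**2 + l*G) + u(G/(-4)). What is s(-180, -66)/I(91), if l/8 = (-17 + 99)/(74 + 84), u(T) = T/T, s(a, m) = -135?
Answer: -395/25338 ≈ -0.015589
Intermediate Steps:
u(T) = 1
l = 328/79 (l = 8*((-17 + 99)/(74 + 84)) = 8*(82/158) = 8*(82*(1/158)) = 8*(41/79) = 328/79 ≈ 4.1519)
I(G) = 1 + G**2 + 328*G/79 (I(G) = (G**2 + 328*G/79) + 1 = 1 + G**2 + 328*G/79)
s(-180, -66)/I(91) = -135/(1 + 91**2 + (328/79)*91) = -135/(1 + 8281 + 29848/79) = -135/684126/79 = -135*79/684126 = -395/25338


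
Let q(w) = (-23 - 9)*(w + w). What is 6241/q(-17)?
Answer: 6241/1088 ≈ 5.7362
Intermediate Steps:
q(w) = -64*w
6241/q(-17) = 6241/((-64*(-17))) = 6241/1088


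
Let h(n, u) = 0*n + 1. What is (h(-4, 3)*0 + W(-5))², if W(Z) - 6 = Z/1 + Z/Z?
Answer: 4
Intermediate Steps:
h(n, u) = 1 (h(n, u) = 0 + 1 = 1)
W(Z) = 7 + Z (W(Z) = 6 + (Z/1 + Z/Z) = 6 + (Z*1 + 1) = 6 + (Z + 1) = 6 + (1 + Z) = 7 + Z)
(h(-4, 3)*0 + W(-5))² = (1*0 + (7 - 5))² = (0 + 2)² = 2² = 4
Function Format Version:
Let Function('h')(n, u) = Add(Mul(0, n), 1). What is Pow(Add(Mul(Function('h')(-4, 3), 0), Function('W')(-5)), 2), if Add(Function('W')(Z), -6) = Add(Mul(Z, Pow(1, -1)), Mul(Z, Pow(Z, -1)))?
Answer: 4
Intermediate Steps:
Function('h')(n, u) = 1 (Function('h')(n, u) = Add(0, 1) = 1)
Function('W')(Z) = Add(7, Z) (Function('W')(Z) = Add(6, Add(Mul(Z, Pow(1, -1)), Mul(Z, Pow(Z, -1)))) = Add(6, Add(Mul(Z, 1), 1)) = Add(6, Add(Z, 1)) = Add(6, Add(1, Z)) = Add(7, Z))
Pow(Add(Mul(Function('h')(-4, 3), 0), Function('W')(-5)), 2) = Pow(Add(Mul(1, 0), Add(7, -5)), 2) = Pow(Add(0, 2), 2) = Pow(2, 2) = 4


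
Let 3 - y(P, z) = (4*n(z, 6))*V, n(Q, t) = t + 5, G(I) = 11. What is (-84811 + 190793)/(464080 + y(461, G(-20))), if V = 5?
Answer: 105982/463863 ≈ 0.22848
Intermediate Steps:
n(Q, t) = 5 + t
y(P, z) = -217 (y(P, z) = 3 - 4*(5 + 6)*5 = 3 - 4*11*5 = 3 - 44*5 = 3 - 1*220 = 3 - 220 = -217)
(-84811 + 190793)/(464080 + y(461, G(-20))) = (-84811 + 190793)/(464080 - 217) = 105982/463863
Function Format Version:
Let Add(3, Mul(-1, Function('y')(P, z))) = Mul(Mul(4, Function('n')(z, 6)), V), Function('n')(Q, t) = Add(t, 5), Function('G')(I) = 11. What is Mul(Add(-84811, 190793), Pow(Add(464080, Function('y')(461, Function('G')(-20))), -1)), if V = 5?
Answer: Rational(105982, 463863) ≈ 0.22848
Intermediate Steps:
Function('n')(Q, t) = Add(5, t)
Function('y')(P, z) = -217 (Function('y')(P, z) = Add(3, Mul(-1, Mul(Mul(4, Add(5, 6)), 5))) = Add(3, Mul(-1, Mul(Mul(4, 11), 5))) = Add(3, Mul(-1, Mul(44, 5))) = Add(3, Mul(-1, 220)) = Add(3, -220) = -217)
Mul(Add(-84811, 190793), Pow(Add(464080, Function('y')(461, Function('G')(-20))), -1)) = Mul(Add(-84811, 190793), Pow(Add(464080, -217), -1)) = Mul(105982, Pow(463863, -1)) = Mul(105982, Rational(1, 463863)) = Rational(105982, 463863)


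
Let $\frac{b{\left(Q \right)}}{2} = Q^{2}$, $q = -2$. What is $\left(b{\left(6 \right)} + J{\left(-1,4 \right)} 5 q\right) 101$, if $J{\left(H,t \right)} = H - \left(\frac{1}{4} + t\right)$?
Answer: $\frac{25149}{2} \approx 12575.0$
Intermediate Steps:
$J{\left(H,t \right)} = - \frac{1}{4} + H - t$ ($J{\left(H,t \right)} = H - \left(\frac{1}{4} + t\right) = - \frac{1}{4} + H - t$)
$b{\left(Q \right)} = 2 Q^{2}$
$\left(b{\left(6 \right)} + J{\left(-1,4 \right)} 5 q\right) 101 = \left(2 \cdot 6^{2} + \left(- \frac{1}{4} - 1 - 4\right) 5 \left(-2\right)\right) 101 = \left(2 \cdot 36 + \left(- \frac{1}{4} - 1 - 4\right) 5 \left(-2\right)\right) 101 = \left(72 + \left(- \frac{21}{4}\right) 5 \left(-2\right)\right) 101 = \left(72 - - \frac{105}{2}\right) 101 = \left(72 + \frac{105}{2}\right) 101 = \frac{249}{2} \cdot 101 = \frac{25149}{2}$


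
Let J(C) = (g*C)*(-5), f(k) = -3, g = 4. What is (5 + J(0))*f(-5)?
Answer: -15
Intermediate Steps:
J(C) = -20*C (J(C) = (4*C)*(-5) = -20*C)
(5 + J(0))*f(-5) = (5 - 20*0)*(-3) = (5 + 0)*(-3) = 5*(-3) = -15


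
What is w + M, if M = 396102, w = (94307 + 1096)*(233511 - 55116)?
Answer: 17019814287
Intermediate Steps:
w = 17019418185 (w = 95403*178395 = 17019418185)
w + M = 17019418185 + 396102 = 17019814287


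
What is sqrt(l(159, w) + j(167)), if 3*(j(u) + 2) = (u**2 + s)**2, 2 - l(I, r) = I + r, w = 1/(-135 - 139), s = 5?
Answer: sqrt(19471580202502)/274 ≈ 16105.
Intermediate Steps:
w = -1/274 (w = 1/(-274) = -1/274 ≈ -0.0036496)
l(I, r) = 2 - I - r (l(I, r) = 2 - (I + r) = 2 + (-I - r) = 2 - I - r)
j(u) = -2 + (5 + u**2)**2/3 (j(u) = -2 + (u**2 + 5)**2/3 = -2 + (5 + u**2)**2/3)
sqrt(l(159, w) + j(167)) = sqrt((2 - 1*159 - 1*(-1/274)) + (-2 + (5 + 167**2)**2/3)) = sqrt((2 - 159 + 1/274) + (-2 + (5 + 27889)**2/3)) = sqrt(-43017/274 + (-2 + (1/3)*27894**2)) = sqrt(-43017/274 + (-2 + (1/3)*778075236)) = sqrt(-43017/274 + (-2 + 259358412)) = sqrt(-43017/274 + 259358410) = sqrt(71064161323/274) = sqrt(19471580202502)/274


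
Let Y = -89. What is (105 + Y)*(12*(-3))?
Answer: -576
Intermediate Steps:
(105 + Y)*(12*(-3)) = (105 - 89)*(12*(-3)) = 16*(-36) = -576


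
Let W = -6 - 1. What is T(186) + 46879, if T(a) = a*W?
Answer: 45577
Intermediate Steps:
W = -7
T(a) = -7*a (T(a) = a*(-7) = -7*a)
T(186) + 46879 = -7*186 + 46879 = -1302 + 46879 = 45577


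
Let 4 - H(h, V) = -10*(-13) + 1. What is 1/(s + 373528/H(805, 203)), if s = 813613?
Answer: 127/102955323 ≈ 1.2335e-6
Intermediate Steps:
H(h, V) = -127 (H(h, V) = 4 - (-10*(-13) + 1) = 4 - (130 + 1) = 4 - 1*131 = 4 - 131 = -127)
1/(s + 373528/H(805, 203)) = 1/(813613 + 373528/(-127)) = 1/(813613 + 373528*(-1/127)) = 1/(813613 - 373528/127) = 1/(102955323/127) = 127/102955323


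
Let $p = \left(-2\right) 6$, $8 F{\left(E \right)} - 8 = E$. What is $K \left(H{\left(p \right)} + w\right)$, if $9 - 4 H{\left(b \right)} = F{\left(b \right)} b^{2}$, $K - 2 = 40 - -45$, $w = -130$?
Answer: $- \frac{38193}{4} \approx -9548.3$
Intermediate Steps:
$F{\left(E \right)} = 1 + \frac{E}{8}$
$p = -12$
$K = 87$ ($K = 2 + \left(40 - -45\right) = 2 + \left(40 + 45\right) = 2 + 85 = 87$)
$H{\left(b \right)} = \frac{9}{4} - \frac{b^{2} \left(1 + \frac{b}{8}\right)}{4}$ ($H{\left(b \right)} = \frac{9}{4} - \frac{\left(1 + \frac{b}{8}\right) b^{2}}{4} = \frac{9}{4} - \frac{b^{2} \left(1 + \frac{b}{8}\right)}{4}$)
$K \left(H{\left(p \right)} + w\right) = 87 \left(\left(\frac{9}{4} - \frac{\left(-12\right)^{2} \left(8 - 12\right)}{32}\right) - 130\right) = 87 \left(\left(\frac{9}{4} - \frac{9}{2} \left(-4\right)\right) - 130\right) = 87 \left(\left(\frac{9}{4} + 18\right) - 130\right) = 87 \left(\frac{81}{4} - 130\right) = 87 \left(- \frac{439}{4}\right) = - \frac{38193}{4}$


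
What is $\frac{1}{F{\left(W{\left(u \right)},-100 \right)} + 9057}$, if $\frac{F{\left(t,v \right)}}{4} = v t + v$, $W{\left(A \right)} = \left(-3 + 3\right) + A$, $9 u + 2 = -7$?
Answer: $\frac{1}{9057} \approx 0.00011041$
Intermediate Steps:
$u = -1$ ($u = - \frac{2}{9} + \frac{1}{9} \left(-7\right) = - \frac{2}{9} - \frac{7}{9} = -1$)
$W{\left(A \right)} = A$ ($W{\left(A \right)} = 0 + A = A$)
$F{\left(t,v \right)} = 4 v + 4 t v$ ($F{\left(t,v \right)} = 4 \left(v t + v\right) = 4 \left(t v + v\right) = 4 \left(v + t v\right) = 4 v + 4 t v$)
$\frac{1}{F{\left(W{\left(u \right)},-100 \right)} + 9057} = \frac{1}{4 \left(-100\right) \left(1 - 1\right) + 9057} = \frac{1}{4 \left(-100\right) 0 + 9057} = \frac{1}{0 + 9057} = \frac{1}{9057}$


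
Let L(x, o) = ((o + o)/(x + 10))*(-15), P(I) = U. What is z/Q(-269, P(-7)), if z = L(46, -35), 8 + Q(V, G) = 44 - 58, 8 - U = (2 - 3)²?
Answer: -75/88 ≈ -0.85227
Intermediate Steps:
U = 7 (U = 8 - (2 - 3)² = 8 - 1*(-1)² = 8 - 1*1 = 8 - 1 = 7)
P(I) = 7
Q(V, G) = -22 (Q(V, G) = -8 + (44 - 58) = -8 - 14 = -22)
L(x, o) = -30*o/(10 + x) (L(x, o) = ((2*o)/(10 + x))*(-15) = (2*o/(10 + x))*(-15) = -30*o/(10 + x))
z = 75/4 (z = -30*(-35)/(10 + 46) = -30*(-35)/56 = -30*(-35)*1/56 = 75/4 ≈ 18.750)
z/Q(-269, P(-7)) = (75/4)/(-22) = (75/4)*(-1/22) = -75/88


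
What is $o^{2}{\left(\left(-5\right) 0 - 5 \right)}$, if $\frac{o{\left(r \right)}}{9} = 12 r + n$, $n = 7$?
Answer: $227529$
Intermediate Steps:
$o{\left(r \right)} = 63 + 108 r$ ($o{\left(r \right)} = 9 \left(12 r + 7\right) = 9 \left(7 + 12 r\right) = 63 + 108 r$)
$o^{2}{\left(\left(-5\right) 0 - 5 \right)} = \left(63 + 108 \left(\left(-5\right) 0 - 5\right)\right)^{2} = \left(63 + 108 \left(0 - 5\right)\right)^{2} = \left(63 + 108 \left(-5\right)\right)^{2} = \left(63 - 540\right)^{2} = \left(-477\right)^{2} = 227529$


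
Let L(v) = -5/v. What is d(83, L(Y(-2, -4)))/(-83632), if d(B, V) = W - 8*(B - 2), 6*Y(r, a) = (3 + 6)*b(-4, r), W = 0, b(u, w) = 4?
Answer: 81/10454 ≈ 0.0077482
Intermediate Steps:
Y(r, a) = 6 (Y(r, a) = ((3 + 6)*4)/6 = (9*4)/6 = (⅙)*36 = 6)
d(B, V) = 16 - 8*B (d(B, V) = 0 - 8*(B - 2) = 0 - 8*(-2 + B) = 0 + (16 - 8*B) = 16 - 8*B)
d(83, L(Y(-2, -4)))/(-83632) = (16 - 8*83)/(-83632) = (16 - 664)*(-1/83632) = -648*(-1/83632) = 81/10454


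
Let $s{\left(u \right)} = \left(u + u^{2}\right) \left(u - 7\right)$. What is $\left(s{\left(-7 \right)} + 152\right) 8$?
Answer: $-3488$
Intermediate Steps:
$s{\left(u \right)} = \left(-7 + u\right) \left(u + u^{2}\right)$ ($s{\left(u \right)} = \left(u + u^{2}\right) \left(-7 + u\right) = \left(-7 + u\right) \left(u + u^{2}\right)$)
$\left(s{\left(-7 \right)} + 152\right) 8 = \left(- 7 \left(-7 + \left(-7\right)^{2} - -42\right) + 152\right) 8 = \left(- 7 \left(-7 + 49 + 42\right) + 152\right) 8 = \left(\left(-7\right) 84 + 152\right) 8 = \left(-588 + 152\right) 8 = \left(-436\right) 8 = -3488$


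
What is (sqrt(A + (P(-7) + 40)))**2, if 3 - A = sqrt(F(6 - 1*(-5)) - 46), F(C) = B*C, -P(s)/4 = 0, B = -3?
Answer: 43 - I*sqrt(79) ≈ 43.0 - 8.8882*I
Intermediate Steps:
P(s) = 0 (P(s) = -4*0 = 0)
F(C) = -3*C
A = 3 - I*sqrt(79) (A = 3 - sqrt(-3*(6 - 1*(-5)) - 46) = 3 - sqrt(-3*(6 + 5) - 46) = 3 - sqrt(-3*11 - 46) = 3 - sqrt(-33 - 46) = 3 - sqrt(-79) = 3 - I*sqrt(79) ≈ 3.0 - 8.8882*I)
(sqrt(A + (P(-7) + 40)))**2 = (sqrt((3 - I*sqrt(79)) + (0 + 40)))**2 = (sqrt((3 - I*sqrt(79)) + 40))**2 = (sqrt(43 - I*sqrt(79)))**2 = 43 - I*sqrt(79)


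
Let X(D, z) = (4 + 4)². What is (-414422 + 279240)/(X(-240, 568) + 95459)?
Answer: -135182/95523 ≈ -1.4152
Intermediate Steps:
X(D, z) = 64 (X(D, z) = 8² = 64)
(-414422 + 279240)/(X(-240, 568) + 95459) = (-414422 + 279240)/(64 + 95459) = -135182/95523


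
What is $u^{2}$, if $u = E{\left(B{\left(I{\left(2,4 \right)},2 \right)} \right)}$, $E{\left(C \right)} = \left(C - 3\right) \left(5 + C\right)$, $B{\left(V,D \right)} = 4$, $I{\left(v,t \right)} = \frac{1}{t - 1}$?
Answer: $81$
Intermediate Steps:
$I{\left(v,t \right)} = \frac{1}{-1 + t}$
$E{\left(C \right)} = \left(-3 + C\right) \left(5 + C\right)$
$u = 9$ ($u = -15 + 4^{2} + 2 \cdot 4 = -15 + 16 + 8 = 9$)
$u^{2} = 9^{2} = 81$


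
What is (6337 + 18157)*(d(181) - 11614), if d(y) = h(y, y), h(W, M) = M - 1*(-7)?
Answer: -279868444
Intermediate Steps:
h(W, M) = 7 + M (h(W, M) = M + 7 = 7 + M)
d(y) = 7 + y
(6337 + 18157)*(d(181) - 11614) = (6337 + 18157)*((7 + 181) - 11614) = 24494*(188 - 11614) = 24494*(-11426) = -279868444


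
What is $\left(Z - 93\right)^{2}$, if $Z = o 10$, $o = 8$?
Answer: $169$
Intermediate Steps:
$Z = 80$ ($Z = 8 \cdot 10 = 80$)
$\left(Z - 93\right)^{2} = \left(80 - 93\right)^{2} = \left(-13\right)^{2} = 169$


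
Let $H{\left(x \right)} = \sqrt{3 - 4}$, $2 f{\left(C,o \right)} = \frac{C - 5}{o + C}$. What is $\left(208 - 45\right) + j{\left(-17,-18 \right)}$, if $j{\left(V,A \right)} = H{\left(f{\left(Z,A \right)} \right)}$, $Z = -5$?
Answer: $163 + i \approx 163.0 + 1.0 i$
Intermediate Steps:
$f{\left(C,o \right)} = \frac{-5 + C}{2 \left(C + o\right)}$ ($f{\left(C,o \right)} = \frac{\left(C - 5\right) \frac{1}{o + C}}{2} = \frac{\left(-5 + C\right) \frac{1}{C + o}}{2} = \frac{\frac{1}{C + o} \left(-5 + C\right)}{2} = \frac{-5 + C}{2 \left(C + o\right)}$)
$H{\left(x \right)} = i$ ($H{\left(x \right)} = \sqrt{-1} = i$)
$j{\left(V,A \right)} = i$
$\left(208 - 45\right) + j{\left(-17,-18 \right)} = \left(208 - 45\right) + i = 163 + i$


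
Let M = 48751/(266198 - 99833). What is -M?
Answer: -48751/166365 ≈ -0.29304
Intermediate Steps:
M = 48751/166365 ≈ 0.29304
-M = -1*48751/166365 = -48751/166365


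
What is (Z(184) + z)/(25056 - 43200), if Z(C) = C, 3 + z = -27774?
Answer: 27593/18144 ≈ 1.5208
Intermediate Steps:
z = -27777 (z = -3 - 27774 = -27777)
(Z(184) + z)/(25056 - 43200) = (184 - 27777)/(25056 - 43200) = -27593/(-18144) = -27593*(-1/18144) = 27593/18144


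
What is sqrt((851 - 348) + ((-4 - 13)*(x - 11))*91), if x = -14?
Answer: sqrt(39178) ≈ 197.93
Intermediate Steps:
sqrt((851 - 348) + ((-4 - 13)*(x - 11))*91) = sqrt((851 - 348) + ((-4 - 13)*(-14 - 11))*91) = sqrt(503 - 17*(-25)*91) = sqrt(503 + 425*91) = sqrt(503 + 38675) = sqrt(39178)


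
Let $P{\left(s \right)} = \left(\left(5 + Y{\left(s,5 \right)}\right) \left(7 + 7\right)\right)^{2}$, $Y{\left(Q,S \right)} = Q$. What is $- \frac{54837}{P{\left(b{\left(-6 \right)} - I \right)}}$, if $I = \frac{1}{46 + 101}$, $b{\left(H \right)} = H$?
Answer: $- \frac{24183117}{87616} \approx -276.01$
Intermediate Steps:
$I = \frac{1}{147} \approx 0.0068027$
$P{\left(s \right)} = \left(70 + 14 s\right)^{2}$ ($P{\left(s \right)} = \left(\left(5 + s\right) \left(7 + 7\right)\right)^{2} = \left(\left(5 + s\right) 14\right)^{2} = \left(70 + 14 s\right)^{2}$)
$- \frac{54837}{P{\left(b{\left(-6 \right)} - I \right)}} = - \frac{54837}{196 \left(5 - \frac{883}{147}\right)^{2}} = - \frac{54837}{196 \left(- \frac{148}{147}\right)^{2}} = - \frac{54837}{196 \cdot \frac{21904}{21609}} = - \frac{54837}{\frac{87616}{441}} = \left(-54837\right) \frac{441}{87616} = - \frac{24183117}{87616}$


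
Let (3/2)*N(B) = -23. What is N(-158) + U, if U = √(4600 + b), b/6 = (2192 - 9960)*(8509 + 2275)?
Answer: -46/3 + 2*I*√125654018 ≈ -15.333 + 22419.0*I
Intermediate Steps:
b = -502620672 (b = 6*((2192 - 9960)*(8509 + 2275)) = 6*(-7768*10784) = 6*(-83770112) = -502620672)
N(B) = -46/3 (N(B) = (⅔)*(-23) = -46/3)
U = 2*I*√125654018 (U = √(4600 - 502620672) = √(-502616072) = 2*I*√125654018 ≈ 22419.0*I)
N(-158) + U = -46/3 + 2*I*√125654018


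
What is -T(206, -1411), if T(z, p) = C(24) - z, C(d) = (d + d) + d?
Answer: 134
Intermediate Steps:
C(d) = 3*d (C(d) = 2*d + d = 3*d)
T(z, p) = 72 - z (T(z, p) = 3*24 - z = 72 - z)
-T(206, -1411) = -(72 - 1*206) = -(72 - 206) = -1*(-134) = 134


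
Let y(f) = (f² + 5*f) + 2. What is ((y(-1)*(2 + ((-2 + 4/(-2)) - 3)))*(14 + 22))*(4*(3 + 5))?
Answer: 11520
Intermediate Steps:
y(f) = 2 + f² + 5*f
((y(-1)*(2 + ((-2 + 4/(-2)) - 3)))*(14 + 22))*(4*(3 + 5)) = (((2 + (-1)² + 5*(-1))*(2 + ((-2 + 4/(-2)) - 3)))*(14 + 22))*(4*(3 + 5)) = (((2 + 1 - 5)*(2 + ((-2 + 4*(-½)) - 3)))*36)*(4*8) = (-2*(2 + ((-2 - 2) - 3))*36)*32 = (-2*(2 + (-4 - 3))*36)*32 = (-2*(2 - 7)*36)*32 = (-2*(-5)*36)*32 = (10*36)*32 = 360*32 = 11520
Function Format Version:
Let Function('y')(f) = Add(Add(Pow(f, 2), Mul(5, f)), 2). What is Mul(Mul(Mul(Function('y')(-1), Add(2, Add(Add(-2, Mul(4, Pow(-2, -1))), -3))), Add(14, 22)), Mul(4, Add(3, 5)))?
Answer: 11520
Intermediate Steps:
Function('y')(f) = Add(2, Pow(f, 2), Mul(5, f))
Mul(Mul(Mul(Function('y')(-1), Add(2, Add(Add(-2, Mul(4, Pow(-2, -1))), -3))), Add(14, 22)), Mul(4, Add(3, 5))) = Mul(Mul(Mul(Add(2, Pow(-1, 2), Mul(5, -1)), Add(2, Add(Add(-2, Mul(4, Pow(-2, -1))), -3))), Add(14, 22)), Mul(4, Add(3, 5))) = Mul(Mul(Mul(Add(2, 1, -5), Add(2, Add(Add(-2, Mul(4, Rational(-1, 2))), -3))), 36), Mul(4, 8)) = Mul(Mul(Mul(-2, Add(2, Add(Add(-2, -2), -3))), 36), 32) = Mul(Mul(Mul(-2, Add(2, Add(-4, -3))), 36), 32) = Mul(Mul(Mul(-2, Add(2, -7)), 36), 32) = Mul(Mul(Mul(-2, -5), 36), 32) = Mul(Mul(10, 36), 32) = Mul(360, 32) = 11520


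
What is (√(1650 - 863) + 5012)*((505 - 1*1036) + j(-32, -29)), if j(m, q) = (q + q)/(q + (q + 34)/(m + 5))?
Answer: -522328086/197 - 208431*√787/394 ≈ -2.6663e+6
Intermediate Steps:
j(m, q) = 2*q/(q + (34 + q)/(5 + m)) (j(m, q) = (2*q)/(q + (34 + q)/(5 + m)) = 2*q/(q + (34 + q)/(5 + m)))
(√(1650 - 863) + 5012)*((505 - 1*1036) + j(-32, -29)) = (√(1650 - 863) + 5012)*((505 - 1*1036) + 2*(-29)*(5 - 32)/(34 + 6*(-29) - 32*(-29))) = (√787 + 5012)*((505 - 1036) + 2*(-29)*(-27)/(34 - 174 + 928)) = (5012 + √787)*(-531 + 2*(-29)*(-27)/788) = (5012 + √787)*(-531 + 2*(-29)*(1/788)*(-27)) = (5012 + √787)*(-531 + 783/394) = (5012 + √787)*(-208431/394) = -522328086/197 - 208431*√787/394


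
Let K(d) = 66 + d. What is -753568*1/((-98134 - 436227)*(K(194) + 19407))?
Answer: 753568/10509277787 ≈ 7.1705e-5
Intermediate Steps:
-753568*1/((-98134 - 436227)*(K(194) + 19407)) = -753568*1/((-98134 - 436227)*((66 + 194) + 19407)) = -753568*(-1/(534361*(260 + 19407))) = -753568/(19667*(-534361)) = -753568/(-10509277787) = -753568*(-1/10509277787) = 753568/10509277787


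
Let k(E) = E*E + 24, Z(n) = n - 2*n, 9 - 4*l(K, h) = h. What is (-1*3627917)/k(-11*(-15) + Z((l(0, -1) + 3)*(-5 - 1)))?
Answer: -3627917/39228 ≈ -92.483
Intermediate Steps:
l(K, h) = 9/4 - h/4
Z(n) = -n
k(E) = 24 + E² (k(E) = E² + 24 = 24 + E²)
(-1*3627917)/k(-11*(-15) + Z((l(0, -1) + 3)*(-5 - 1))) = (-1*3627917)/(24 + (-11*(-15) - ((9/4 - ¼*(-1)) + 3)*(-5 - 1))²) = -3627917/(24 + (165 - ((9/4 + ¼) + 3)*(-6))²) = -3627917/(24 + (165 - (5/2 + 3)*(-6))²) = -3627917/(24 + (165 - 11*(-6)/2)²) = -3627917/(24 + (165 - 1*(-33))²) = -3627917/(24 + (165 + 33)²) = -3627917/(24 + 198²) = -3627917/(24 + 39204) = -3627917/39228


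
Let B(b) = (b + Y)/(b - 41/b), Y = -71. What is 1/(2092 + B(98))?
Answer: 9563/20008442 ≈ 0.00047795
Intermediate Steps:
B(b) = (-71 + b)/(b - 41/b) (B(b) = (b - 71)/(b - 41/b) = (-71 + b)/(b - 41/b))
1/(2092 + B(98)) = 1/(2092 + 98*(-71 + 98)/(-41 + 98²)) = 1/(2092 + 98*27/(-41 + 9604)) = 1/(2092 + 98*27/9563) = 1/(2092 + 98*(1/9563)*27) = 1/(2092 + 2646/9563) = 1/(20008442/9563) = 9563/20008442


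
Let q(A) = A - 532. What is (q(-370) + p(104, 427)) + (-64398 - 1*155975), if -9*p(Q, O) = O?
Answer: -1991902/9 ≈ -2.2132e+5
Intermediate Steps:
p(Q, O) = -O/9
q(A) = -532 + A
(q(-370) + p(104, 427)) + (-64398 - 1*155975) = ((-532 - 370) - ⅑*427) + (-64398 - 1*155975) = (-902 - 427/9) + (-64398 - 155975) = -8545/9 - 220373 = -1991902/9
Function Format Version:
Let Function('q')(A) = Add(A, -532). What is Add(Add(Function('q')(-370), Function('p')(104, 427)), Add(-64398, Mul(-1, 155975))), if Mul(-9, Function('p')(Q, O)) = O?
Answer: Rational(-1991902, 9) ≈ -2.2132e+5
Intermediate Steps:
Function('p')(Q, O) = Mul(Rational(-1, 9), O)
Function('q')(A) = Add(-532, A)
Add(Add(Function('q')(-370), Function('p')(104, 427)), Add(-64398, Mul(-1, 155975))) = Add(Add(Add(-532, -370), Mul(Rational(-1, 9), 427)), Add(-64398, Mul(-1, 155975))) = Add(Add(-902, Rational(-427, 9)), Add(-64398, -155975)) = Add(Rational(-8545, 9), -220373) = Rational(-1991902, 9)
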